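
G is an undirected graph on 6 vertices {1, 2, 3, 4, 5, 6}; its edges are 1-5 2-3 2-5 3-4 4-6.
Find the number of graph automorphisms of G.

2

The degree sequence is [1, 2, 2, 2, 2, 1]; the two degree-1 vertices 1 and 6 are the ends of a path, so G = P_6. The only nontrivial automorphism of a path is the end-to-end reflection, so Aut(G) ≅ Z_2.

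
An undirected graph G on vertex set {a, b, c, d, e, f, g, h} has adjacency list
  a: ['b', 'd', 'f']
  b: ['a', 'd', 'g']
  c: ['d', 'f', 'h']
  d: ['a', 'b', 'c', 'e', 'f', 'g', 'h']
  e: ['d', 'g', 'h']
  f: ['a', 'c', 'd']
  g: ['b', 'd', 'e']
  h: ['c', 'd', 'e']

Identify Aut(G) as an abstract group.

the dihedral group of order 14

Vertex d is the unique vertex of degree 7; the remaining 7 vertices each have degree 3 and induce a cycle, so G is the wheel on 8 vertices with hub d. With the hub fixed, the remaining symmetry is that of the rim cycle C_7, giving the dihedral group D_7.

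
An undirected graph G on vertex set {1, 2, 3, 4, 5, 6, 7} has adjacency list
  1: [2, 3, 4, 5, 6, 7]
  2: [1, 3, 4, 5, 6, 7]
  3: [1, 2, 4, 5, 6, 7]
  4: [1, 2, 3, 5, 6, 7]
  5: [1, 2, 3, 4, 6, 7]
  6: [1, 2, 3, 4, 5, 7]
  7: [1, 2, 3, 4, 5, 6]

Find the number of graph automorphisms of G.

5040

Every vertex has degree 6, so G is the complete graph K_7. Any permutation of the 7 vertices preserves K_7, so Aut(K_7) = S_7 of order 7! = 5040.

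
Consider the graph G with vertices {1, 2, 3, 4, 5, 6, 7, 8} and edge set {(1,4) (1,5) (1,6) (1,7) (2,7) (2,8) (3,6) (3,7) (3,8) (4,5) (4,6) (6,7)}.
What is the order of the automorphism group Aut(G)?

1

The degree sequence is [4, 2, 3, 3, 2, 4, 4, 2]. Checking the degree-preserving permutations of the vertex set shows that none except the identity preserves every edge, so Aut(G) is trivial.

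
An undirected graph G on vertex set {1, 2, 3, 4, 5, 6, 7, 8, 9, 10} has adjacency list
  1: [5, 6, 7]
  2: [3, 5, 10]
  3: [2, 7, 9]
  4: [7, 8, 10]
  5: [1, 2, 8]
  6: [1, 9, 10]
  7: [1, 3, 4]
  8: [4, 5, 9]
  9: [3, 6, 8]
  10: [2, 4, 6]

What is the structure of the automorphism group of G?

S_5

G is 3-regular on 10 vertices with no triangles and no 4-cycles (girth 5): this is the Petersen graph. It is a classical fact that the Petersen graph has automorphism group S_5 (order 120), arising from its description as the Kneser graph K(5,2).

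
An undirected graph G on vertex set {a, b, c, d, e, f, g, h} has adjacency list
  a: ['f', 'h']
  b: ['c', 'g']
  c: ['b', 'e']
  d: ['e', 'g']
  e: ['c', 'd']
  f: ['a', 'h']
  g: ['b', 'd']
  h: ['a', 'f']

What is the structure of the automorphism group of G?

D_3 × D_5

G has two connected components, {b, c, d, e, g} and {a, f, h}; each is 2-regular, so G = C_5 ⊔ C_3. No automorphism exchanges components of different sizes, hence Aut(G) is the direct product D_3 × D_5, order 60.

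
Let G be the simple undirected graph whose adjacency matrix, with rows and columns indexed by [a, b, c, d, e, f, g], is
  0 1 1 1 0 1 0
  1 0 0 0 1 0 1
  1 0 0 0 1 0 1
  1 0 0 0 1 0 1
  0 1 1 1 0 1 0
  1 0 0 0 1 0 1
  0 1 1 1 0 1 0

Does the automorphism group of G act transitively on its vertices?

No

Automorphisms preserve degree, but G has vertices of degree 3 and vertices of degree 4; no automorphism maps one to the other, so G is not vertex-transitive.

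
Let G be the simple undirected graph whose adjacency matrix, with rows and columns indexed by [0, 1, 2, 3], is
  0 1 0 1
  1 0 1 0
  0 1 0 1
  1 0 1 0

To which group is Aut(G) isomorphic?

Every vertex has degree 2 and the graph is connected, so G is the 4-cycle C_4. The automorphisms of the 4-cycle are exactly the symmetries of a regular 4-gon: the dihedral group D_4, |D_4| = 8.

the dihedral group of order 8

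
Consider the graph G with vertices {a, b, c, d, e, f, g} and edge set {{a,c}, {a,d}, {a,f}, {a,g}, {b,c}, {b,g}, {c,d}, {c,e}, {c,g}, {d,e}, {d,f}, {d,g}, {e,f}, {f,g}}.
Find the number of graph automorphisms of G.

1

Degrees alone do not determine every vertex (e.g. a and f both have degree 4), but their neighbour-degree multisets differ: N(a) has degrees [4, 5, 5, 5] while N(f) has degrees [3, 4, 5, 5]. Repeating this refinement separates all vertices, so the only automorphism is the identity.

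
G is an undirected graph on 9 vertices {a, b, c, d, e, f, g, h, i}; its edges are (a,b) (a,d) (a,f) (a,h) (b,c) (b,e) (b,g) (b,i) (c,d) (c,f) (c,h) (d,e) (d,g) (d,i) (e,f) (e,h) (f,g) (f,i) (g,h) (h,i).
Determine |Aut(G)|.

2880

The vertices split by degree into {b, d, f, h} (degree 5) and {a, c, e, g, i} (degree 4); every edge runs between the two parts, so G is the complete bipartite graph K_{4,5}. Automorphisms preserve the bipartition setwise (since the parts differ in size) and act as S_4 × S_5 within it; |Aut| = 2880.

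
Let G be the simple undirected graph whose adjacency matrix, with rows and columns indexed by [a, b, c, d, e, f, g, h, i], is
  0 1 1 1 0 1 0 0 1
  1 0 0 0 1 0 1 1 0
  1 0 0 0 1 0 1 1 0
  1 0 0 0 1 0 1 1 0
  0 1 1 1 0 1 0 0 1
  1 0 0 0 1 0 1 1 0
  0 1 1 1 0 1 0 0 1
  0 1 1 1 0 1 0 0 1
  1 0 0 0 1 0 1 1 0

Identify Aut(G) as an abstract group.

S_5 × S_4

The vertices split by degree into {a, e, g, h} (degree 5) and {b, c, d, f, i} (degree 4); every edge runs between the two parts, so G is the complete bipartite graph K_{4,5}. Automorphisms preserve the bipartition setwise (since the parts differ in size) and act as S_5 × S_4 within it; |Aut| = 2880.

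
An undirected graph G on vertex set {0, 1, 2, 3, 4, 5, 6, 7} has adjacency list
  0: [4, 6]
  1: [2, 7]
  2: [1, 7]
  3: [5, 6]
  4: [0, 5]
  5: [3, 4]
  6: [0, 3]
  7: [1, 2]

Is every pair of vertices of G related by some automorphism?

No

G has two connected components, {0, 3, 4, 5, 6} and {1, 2, 7}; each is 2-regular, so G = C_5 ⊔ C_3. The orbit of 0 under Aut(G) is {0, 3, 4, 5, 6}, which does not contain 1, so G is not vertex-transitive.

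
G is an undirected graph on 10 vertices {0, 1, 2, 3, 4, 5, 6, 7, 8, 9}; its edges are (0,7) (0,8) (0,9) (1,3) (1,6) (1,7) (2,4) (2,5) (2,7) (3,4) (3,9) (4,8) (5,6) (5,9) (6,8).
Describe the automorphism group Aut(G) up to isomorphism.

G is 3-regular on 10 vertices with no triangles and no 4-cycles (girth 5): this is the Petersen graph. It is a classical fact that the Petersen graph has automorphism group S_5 (order 120), arising from its description as the Kneser graph K(5,2).

S_5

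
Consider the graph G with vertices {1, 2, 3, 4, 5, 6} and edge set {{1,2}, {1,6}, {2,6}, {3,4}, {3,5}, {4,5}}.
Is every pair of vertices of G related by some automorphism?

G has two connected components, {3, 4, 5} and {1, 2, 6}; each is 2-regular, so G = C_3 ⊔ C_3. With two isomorphic components, Aut(G) = Aut(C_3) ≀ S_2 = (D_3 × D_3) ⋊ Z_2: permute each cycle by D_3, then optionally swap the two cycles. Order 2·(2·3)² = 72. This group acts transitively on the 6 vertices.

Yes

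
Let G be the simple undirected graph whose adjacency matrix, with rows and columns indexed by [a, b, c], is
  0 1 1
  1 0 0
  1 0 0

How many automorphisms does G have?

2

The degree sequence is [2, 1, 1]; the two degree-1 vertices b and c are the ends of a path, so G = P_3. The only nontrivial automorphism of a path is the end-to-end reflection, so Aut(G) ≅ Z_2.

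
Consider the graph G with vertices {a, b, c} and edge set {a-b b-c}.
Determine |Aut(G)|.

The degree sequence is [1, 2, 1]; the two degree-1 vertices a and c are the ends of a path, so G = P_3. A path has exactly one nontrivial symmetry — reversal — giving Aut(G) of order 2.

2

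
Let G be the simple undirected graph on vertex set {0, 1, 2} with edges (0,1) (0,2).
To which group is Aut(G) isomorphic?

The degree sequence is [2, 1, 1]; the two degree-1 vertices 1 and 2 are the ends of a path, so G = P_3. A path has exactly one nontrivial symmetry — reversal — giving Aut(G) of order 2.

C_2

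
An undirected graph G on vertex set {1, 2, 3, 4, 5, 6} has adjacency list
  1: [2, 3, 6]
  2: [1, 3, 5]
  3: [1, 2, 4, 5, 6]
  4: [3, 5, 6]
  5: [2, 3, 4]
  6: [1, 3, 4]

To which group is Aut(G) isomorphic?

D_5

Vertex 3 is the unique vertex of degree 5; the remaining 5 vertices each have degree 3 and induce a cycle, so G is the wheel on 6 vertices with hub 3. Every automorphism fixes the hub and acts on the rim 5-cycle, so Aut(G) ≅ Aut(C_5) = D_5 of order 10.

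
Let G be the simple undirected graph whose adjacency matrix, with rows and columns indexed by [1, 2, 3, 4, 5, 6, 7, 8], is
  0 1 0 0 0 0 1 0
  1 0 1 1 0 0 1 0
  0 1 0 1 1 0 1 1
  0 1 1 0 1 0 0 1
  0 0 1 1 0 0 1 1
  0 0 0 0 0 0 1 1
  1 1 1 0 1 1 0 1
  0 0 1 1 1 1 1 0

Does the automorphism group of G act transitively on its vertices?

No

Vertex 7 is the only vertex of degree 6, so every automorphism fixes it; G is not vertex-transitive.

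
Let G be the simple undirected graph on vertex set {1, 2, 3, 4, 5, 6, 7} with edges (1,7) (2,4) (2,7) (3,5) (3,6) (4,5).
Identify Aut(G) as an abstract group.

The degree sequence is [1, 2, 2, 2, 2, 1, 2]; the two degree-1 vertices 1 and 6 are the ends of a path, so G = P_7. A path has exactly one nontrivial symmetry — reversal — giving Aut(G) of order 2.

Z_2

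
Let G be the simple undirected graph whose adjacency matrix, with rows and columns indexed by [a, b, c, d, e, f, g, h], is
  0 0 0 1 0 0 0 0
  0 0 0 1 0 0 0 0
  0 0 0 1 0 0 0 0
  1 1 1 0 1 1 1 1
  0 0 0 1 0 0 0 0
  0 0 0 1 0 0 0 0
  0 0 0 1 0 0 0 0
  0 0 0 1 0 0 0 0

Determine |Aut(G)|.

5040

Vertex d has degree 7 and every other vertex has degree 1, so G is the star K_{1,7} with centre d. Any automorphism fixes the centre and permutes the 7 leaves freely, so Aut(G) ≅ S_7 of order 7! = 5040.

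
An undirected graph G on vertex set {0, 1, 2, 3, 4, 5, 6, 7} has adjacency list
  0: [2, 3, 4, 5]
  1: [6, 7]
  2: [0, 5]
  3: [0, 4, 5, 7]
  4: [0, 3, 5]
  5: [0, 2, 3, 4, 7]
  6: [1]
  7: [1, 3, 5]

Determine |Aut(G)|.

Degrees alone do not determine every vertex (e.g. 0 and 3 both have degree 4), but their neighbour-degree multisets differ: N(0) has degrees [2, 3, 4, 5] while N(3) has degrees [3, 3, 4, 5]. Repeating this refinement separates all vertices, so the only automorphism is the identity.

1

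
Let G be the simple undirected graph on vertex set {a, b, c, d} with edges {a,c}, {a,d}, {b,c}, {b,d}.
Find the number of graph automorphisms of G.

8

G is 2-regular and bipartite on 2^2 = 4 vertices with girth 4; it is the hypercube graph Q_2. Aut(Q_2) consists of the signed permutations of the 2 coordinate axes: 2! permutations times 2^2 sign flips, so |Aut| = 2^2·2! = 8.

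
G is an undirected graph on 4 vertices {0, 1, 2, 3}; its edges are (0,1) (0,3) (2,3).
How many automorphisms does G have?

2

The degree sequence is [2, 1, 1, 2]; the two degree-1 vertices 1 and 2 are the ends of a path, so G = P_4. The only nontrivial automorphism of a path is the end-to-end reflection, so Aut(G) ≅ Z_2.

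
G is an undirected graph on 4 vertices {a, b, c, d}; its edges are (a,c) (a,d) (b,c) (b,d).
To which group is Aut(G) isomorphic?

the dihedral group of order 8

G is 2-regular and bipartite on 2^2 = 4 vertices with girth 4; it is the hypercube graph Q_2. The symmetry group of the 2-cube is the hyperoctahedral group B_2 = Z_2 ≀ S_2, of order 2^2·2! = 8.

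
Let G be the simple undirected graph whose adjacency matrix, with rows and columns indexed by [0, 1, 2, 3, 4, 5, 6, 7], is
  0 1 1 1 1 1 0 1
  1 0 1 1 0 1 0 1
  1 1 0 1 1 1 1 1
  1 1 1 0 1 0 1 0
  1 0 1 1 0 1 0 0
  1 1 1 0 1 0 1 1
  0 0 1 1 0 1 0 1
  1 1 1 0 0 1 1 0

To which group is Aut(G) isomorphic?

the trivial group

Degrees alone do not determine every vertex (e.g. 0 and 5 both have degree 6), but their neighbour-degree multisets differ: N(0) has degrees [4, 5, 5, 5, 6, 7] while N(5) has degrees [4, 4, 5, 5, 6, 7]. Repeating this refinement separates all vertices, so the only automorphism is the identity.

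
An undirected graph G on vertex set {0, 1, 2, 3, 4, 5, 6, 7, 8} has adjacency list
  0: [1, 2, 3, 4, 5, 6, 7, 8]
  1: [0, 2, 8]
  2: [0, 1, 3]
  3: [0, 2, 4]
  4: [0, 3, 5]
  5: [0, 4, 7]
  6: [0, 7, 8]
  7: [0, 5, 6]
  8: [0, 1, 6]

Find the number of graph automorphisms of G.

16

Vertex 0 is the unique vertex of degree 8; the remaining 8 vertices each have degree 3 and induce a cycle, so G is the wheel on 9 vertices with hub 0. Every automorphism fixes the hub and acts on the rim 8-cycle, so Aut(G) ≅ Aut(C_8) = D_8 of order 16.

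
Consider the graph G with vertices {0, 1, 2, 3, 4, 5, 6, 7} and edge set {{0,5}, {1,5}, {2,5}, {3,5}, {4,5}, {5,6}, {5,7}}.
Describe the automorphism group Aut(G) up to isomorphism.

Vertex 5 has degree 7 and every other vertex has degree 1, so G is the star K_{1,7} with centre 5. The 7 leaves are pairwise interchangeable while the centre is fixed, giving Aut(G) = S_7.

S_7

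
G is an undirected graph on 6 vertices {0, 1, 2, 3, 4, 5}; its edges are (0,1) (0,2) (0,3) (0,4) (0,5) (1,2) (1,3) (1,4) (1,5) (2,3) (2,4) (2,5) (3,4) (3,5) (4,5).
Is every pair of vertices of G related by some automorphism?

Yes

Every vertex has degree 5, so G is the complete graph K_6. Every bijection on the vertex set is an automorphism of K_6; hence Aut(K_6) ≅ S_6, order 720. Under this action every vertex can be carried to every other, so G is vertex-transitive.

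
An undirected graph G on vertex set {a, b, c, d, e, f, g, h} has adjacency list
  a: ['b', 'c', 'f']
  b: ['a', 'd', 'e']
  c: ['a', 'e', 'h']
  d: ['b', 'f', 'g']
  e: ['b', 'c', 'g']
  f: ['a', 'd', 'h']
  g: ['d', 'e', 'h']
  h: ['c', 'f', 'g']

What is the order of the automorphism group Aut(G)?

G is 3-regular and bipartite on 2^3 = 8 vertices with girth 4; it is the hypercube graph Q_3. Aut(Q_3) consists of the signed permutations of the 3 coordinate axes: 3! permutations times 2^3 sign flips, so |Aut| = 2^3·3! = 48.

48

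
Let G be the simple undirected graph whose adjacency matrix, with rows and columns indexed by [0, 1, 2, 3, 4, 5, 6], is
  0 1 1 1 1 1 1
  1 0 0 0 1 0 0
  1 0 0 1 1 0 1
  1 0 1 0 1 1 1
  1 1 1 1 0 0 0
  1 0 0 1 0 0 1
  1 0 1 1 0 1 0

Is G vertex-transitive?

Vertex 0 is the only vertex of degree 6, so every automorphism fixes it; G is not vertex-transitive.

No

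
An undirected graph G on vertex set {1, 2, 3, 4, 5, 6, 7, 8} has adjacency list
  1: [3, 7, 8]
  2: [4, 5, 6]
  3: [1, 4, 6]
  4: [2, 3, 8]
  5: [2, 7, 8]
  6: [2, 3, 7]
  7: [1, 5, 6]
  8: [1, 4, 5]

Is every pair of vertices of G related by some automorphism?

Yes

G is 3-regular and bipartite on 2^3 = 8 vertices with girth 4; it is the hypercube graph Q_3. The symmetry group of the 3-cube is the hyperoctahedral group B_3 = Z_2 ≀ S_3, of order 2^3·3! = 48. Under this action every vertex can be carried to every other, so G is vertex-transitive.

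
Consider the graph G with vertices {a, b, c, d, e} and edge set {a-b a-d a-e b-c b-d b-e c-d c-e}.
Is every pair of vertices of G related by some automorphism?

Vertex b is the only vertex of degree 4, so every automorphism fixes it; G is not vertex-transitive.

No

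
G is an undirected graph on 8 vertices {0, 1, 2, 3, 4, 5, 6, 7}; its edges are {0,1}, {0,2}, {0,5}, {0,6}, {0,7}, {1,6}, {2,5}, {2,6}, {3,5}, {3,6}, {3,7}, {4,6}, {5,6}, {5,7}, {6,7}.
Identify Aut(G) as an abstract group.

the trivial group

Degrees alone do not determine every vertex (e.g. 0 and 5 both have degree 5), but their neighbour-degree multisets differ: N(0) has degrees [2, 3, 4, 5, 7] while N(5) has degrees [3, 3, 4, 5, 7]. Repeating this refinement separates all vertices, so the only automorphism is the identity.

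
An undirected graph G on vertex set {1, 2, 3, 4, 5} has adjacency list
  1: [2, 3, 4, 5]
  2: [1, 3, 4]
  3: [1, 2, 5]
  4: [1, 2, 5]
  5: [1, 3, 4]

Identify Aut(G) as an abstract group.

Vertex 1 is the unique vertex of degree 4; the remaining 4 vertices each have degree 3 and induce a cycle, so G is the wheel on 5 vertices with hub 1. With the hub fixed, the remaining symmetry is that of the rim cycle C_4, giving the dihedral group D_4.

the dihedral group of order 8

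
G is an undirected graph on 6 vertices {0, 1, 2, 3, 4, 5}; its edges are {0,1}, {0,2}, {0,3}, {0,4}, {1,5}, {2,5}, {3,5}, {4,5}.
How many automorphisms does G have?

48

The vertices split by degree into {0, 5} (degree 4) and {1, 2, 3, 4} (degree 2); every edge runs between the two parts, so G is the complete bipartite graph K_{2,4}. The parts have unequal sizes, so no automorphism swaps them; each part is permuted independently, giving S_4 × S_2 of order 4!·2! = 48.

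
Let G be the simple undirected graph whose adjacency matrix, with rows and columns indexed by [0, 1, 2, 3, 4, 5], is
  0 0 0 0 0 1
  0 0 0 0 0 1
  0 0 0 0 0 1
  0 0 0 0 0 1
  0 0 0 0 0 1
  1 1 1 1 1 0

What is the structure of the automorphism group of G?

Vertex 5 has degree 5 and every other vertex has degree 1, so G is the star K_{1,5} with centre 5. Any automorphism fixes the centre and permutes the 5 leaves freely, so Aut(G) ≅ S_5 of order 5! = 120.

S_5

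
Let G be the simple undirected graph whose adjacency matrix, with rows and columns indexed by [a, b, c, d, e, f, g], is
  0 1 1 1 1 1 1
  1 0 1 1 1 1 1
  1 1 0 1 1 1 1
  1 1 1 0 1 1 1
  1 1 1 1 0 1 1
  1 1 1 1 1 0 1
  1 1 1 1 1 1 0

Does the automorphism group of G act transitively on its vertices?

Yes

Every vertex has degree 6, so G is the complete graph K_7. Any permutation of the 7 vertices preserves K_7, so Aut(K_7) = S_7 of order 7! = 5040. Under this action every vertex can be carried to every other, so G is vertex-transitive.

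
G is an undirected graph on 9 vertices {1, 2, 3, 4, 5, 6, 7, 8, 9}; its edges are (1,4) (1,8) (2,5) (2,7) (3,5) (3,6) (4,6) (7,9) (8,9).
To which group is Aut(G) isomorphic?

D_9

G is 2-regular and connected on 9 vertices, i.e. the cycle C_9. C_9 has 9 rotations and 9 reflections, so Aut(C_9) ≅ D_9 of order 18.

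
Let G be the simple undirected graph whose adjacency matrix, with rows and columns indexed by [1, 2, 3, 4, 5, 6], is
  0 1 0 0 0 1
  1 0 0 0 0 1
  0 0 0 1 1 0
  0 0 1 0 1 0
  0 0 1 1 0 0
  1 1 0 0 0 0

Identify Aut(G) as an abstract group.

(D_3 × D_3) ⋊ Z_2

G has two connected components, {3, 4, 5} and {1, 2, 6}; each is 2-regular, so G = C_3 ⊔ C_3. Aut of a disjoint union of two copies of C_3 is the wreath product D_3 ≀ Z_2, of order 2·6² = 72.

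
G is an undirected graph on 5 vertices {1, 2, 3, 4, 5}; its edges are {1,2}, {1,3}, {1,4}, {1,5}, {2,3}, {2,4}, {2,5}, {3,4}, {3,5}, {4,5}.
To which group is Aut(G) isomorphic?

the symmetric group on 5 letters

All 5 vertices are pairwise adjacent: G = K_5. Every bijection on the vertex set is an automorphism of K_5; hence Aut(K_5) ≅ S_5, order 120.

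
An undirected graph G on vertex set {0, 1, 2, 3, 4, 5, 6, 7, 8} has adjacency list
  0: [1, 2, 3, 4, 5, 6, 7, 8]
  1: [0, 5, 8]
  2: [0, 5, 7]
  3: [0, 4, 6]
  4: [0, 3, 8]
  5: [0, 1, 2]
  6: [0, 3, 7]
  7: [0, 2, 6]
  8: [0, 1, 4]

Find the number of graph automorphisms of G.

16

Vertex 0 is the unique vertex of degree 8; the remaining 8 vertices each have degree 3 and induce a cycle, so G is the wheel on 9 vertices with hub 0. With the hub fixed, the remaining symmetry is that of the rim cycle C_8, giving the dihedral group D_8.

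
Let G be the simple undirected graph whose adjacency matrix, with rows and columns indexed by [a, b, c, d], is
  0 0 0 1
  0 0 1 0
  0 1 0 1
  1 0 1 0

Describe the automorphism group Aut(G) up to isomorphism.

the cyclic group of order 2

The degree sequence is [1, 1, 2, 2]; the two degree-1 vertices a and b are the ends of a path, so G = P_4. A path has exactly one nontrivial symmetry — reversal — giving Aut(G) of order 2.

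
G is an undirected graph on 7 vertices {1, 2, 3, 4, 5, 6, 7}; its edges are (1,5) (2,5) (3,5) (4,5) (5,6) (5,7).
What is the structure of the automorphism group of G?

the symmetric group on 6 letters

Vertex 5 has degree 6 and every other vertex has degree 1, so G is the star K_{1,6} with centre 5. Any automorphism fixes the centre and permutes the 6 leaves freely, so Aut(G) ≅ S_6 of order 6! = 720.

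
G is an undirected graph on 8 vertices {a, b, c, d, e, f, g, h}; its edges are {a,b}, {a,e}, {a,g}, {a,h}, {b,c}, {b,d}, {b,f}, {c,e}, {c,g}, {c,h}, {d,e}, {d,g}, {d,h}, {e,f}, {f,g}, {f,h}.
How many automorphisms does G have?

G is 4-regular and bipartite with parts {b, e, g, h} and {a, c, d, f} (each part is independent and every cross-pair is an edge), so G = K_{4,4}. Aut(K_{4,4}) is the wreath product S_4 ≀ Z_2: permute within each part, then optionally swap the parts; |Aut| = 2·(4!)² = 1152.

1152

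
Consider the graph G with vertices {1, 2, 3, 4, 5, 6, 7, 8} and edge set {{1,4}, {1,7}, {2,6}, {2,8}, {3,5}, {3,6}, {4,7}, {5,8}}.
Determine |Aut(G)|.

G has two connected components, {2, 3, 5, 6, 8} and {1, 4, 7}; each is 2-regular, so G = C_5 ⊔ C_3. No automorphism exchanges components of different sizes, hence Aut(G) is the direct product D_5 × D_3, order 60.

60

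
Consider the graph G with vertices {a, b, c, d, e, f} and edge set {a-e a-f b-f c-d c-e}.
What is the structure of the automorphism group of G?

The degree sequence is [2, 1, 2, 1, 2, 2]; the two degree-1 vertices b and d are the ends of a path, so G = P_6. The only nontrivial automorphism of a path is the end-to-end reflection, so Aut(G) ≅ Z_2.

the cyclic group of order 2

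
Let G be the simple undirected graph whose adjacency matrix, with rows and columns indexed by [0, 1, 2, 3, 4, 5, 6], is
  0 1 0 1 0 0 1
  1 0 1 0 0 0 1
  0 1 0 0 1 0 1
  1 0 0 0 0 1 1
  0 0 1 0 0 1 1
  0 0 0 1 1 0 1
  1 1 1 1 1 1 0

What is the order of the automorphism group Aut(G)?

Vertex 6 is the unique vertex of degree 6; the remaining 6 vertices each have degree 3 and induce a cycle, so G is the wheel on 7 vertices with hub 6. With the hub fixed, the remaining symmetry is that of the rim cycle C_6, giving the dihedral group D_6.

12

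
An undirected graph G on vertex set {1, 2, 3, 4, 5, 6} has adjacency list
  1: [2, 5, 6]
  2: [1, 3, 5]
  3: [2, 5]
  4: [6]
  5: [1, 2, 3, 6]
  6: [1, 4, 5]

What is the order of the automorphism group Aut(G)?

1

Degrees alone do not determine every vertex (e.g. 1 and 2 both have degree 3), but their neighbour-degree multisets differ: N(1) has degrees [3, 3, 4] while N(2) has degrees [2, 3, 4]. Repeating this refinement separates all vertices, so the only automorphism is the identity.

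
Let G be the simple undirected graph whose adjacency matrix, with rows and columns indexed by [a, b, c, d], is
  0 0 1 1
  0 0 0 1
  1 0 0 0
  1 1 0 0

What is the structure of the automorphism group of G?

The degree sequence is [2, 1, 1, 2]; the two degree-1 vertices b and c are the ends of a path, so G = P_4. A path has exactly one nontrivial symmetry — reversal — giving Aut(G) of order 2.

C_2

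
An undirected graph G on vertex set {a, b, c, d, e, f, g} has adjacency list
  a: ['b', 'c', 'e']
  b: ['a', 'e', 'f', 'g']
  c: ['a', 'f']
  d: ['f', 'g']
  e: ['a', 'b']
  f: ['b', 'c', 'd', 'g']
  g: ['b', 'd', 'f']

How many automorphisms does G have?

The degree sequence is [3, 4, 2, 2, 2, 4, 3]. Checking the degree-preserving permutations of the vertex set shows that none except the identity preserves every edge, so Aut(G) is trivial.

1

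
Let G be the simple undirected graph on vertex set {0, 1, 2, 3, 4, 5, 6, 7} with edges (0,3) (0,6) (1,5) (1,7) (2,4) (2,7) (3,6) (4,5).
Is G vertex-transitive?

No

G has two connected components, {1, 2, 4, 5, 7} and {0, 3, 6}; each is 2-regular, so G = C_5 ⊔ C_3. The orbit of 0 under Aut(G) is {0, 3, 6}, which does not contain 1, so G is not vertex-transitive.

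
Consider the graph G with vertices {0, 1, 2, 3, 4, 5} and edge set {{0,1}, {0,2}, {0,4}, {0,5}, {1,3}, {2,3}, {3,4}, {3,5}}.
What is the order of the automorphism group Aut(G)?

48

The vertices split by degree into {0, 3} (degree 4) and {1, 2, 4, 5} (degree 2); every edge runs between the two parts, so G is the complete bipartite graph K_{2,4}. The parts have unequal sizes, so no automorphism swaps them; each part is permuted independently, giving S_2 × S_4 of order 2!·4! = 48.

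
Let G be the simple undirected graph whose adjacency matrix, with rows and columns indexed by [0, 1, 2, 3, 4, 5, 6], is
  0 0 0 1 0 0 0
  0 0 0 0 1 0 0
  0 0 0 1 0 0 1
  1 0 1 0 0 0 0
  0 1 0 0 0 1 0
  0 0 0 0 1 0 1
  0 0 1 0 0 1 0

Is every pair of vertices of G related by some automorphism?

No

Automorphisms preserve degree, but G has vertices of degree 1 and vertices of degree 2; no automorphism maps one to the other, so G is not vertex-transitive.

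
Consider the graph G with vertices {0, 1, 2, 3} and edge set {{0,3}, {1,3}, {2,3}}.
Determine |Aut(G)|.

6

Vertex 3 has degree 3 and every other vertex has degree 1, so G is the star K_{1,3} with centre 3. The 3 leaves are pairwise interchangeable while the centre is fixed, giving Aut(G) = S_3.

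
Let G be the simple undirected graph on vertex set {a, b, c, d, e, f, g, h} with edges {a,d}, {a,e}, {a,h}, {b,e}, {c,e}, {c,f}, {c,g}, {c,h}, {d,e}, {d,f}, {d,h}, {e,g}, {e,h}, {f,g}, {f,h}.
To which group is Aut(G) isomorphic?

1

The degree sequence is [3, 1, 4, 4, 6, 4, 3, 5]. Checking the degree-preserving permutations of the vertex set shows that none except the identity preserves every edge, so Aut(G) is trivial.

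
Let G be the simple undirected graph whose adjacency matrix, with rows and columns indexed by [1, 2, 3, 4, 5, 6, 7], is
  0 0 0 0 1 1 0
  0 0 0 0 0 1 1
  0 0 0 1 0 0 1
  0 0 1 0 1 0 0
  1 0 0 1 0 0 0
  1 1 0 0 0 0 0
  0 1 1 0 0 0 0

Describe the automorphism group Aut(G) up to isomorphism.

the dihedral group of order 14

G is 2-regular and connected on 7 vertices, i.e. the cycle C_7. C_7 has 7 rotations and 7 reflections, so Aut(C_7) ≅ D_7 of order 14.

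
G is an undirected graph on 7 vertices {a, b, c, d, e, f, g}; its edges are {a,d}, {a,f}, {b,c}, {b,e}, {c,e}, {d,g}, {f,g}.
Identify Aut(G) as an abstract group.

D_3 × D_4

G has two connected components, {a, d, f, g} and {b, c, e}; each is 2-regular, so G = C_4 ⊔ C_3. The components are non-isomorphic (different sizes), so Aut(G) = Aut(C_3) × Aut(C_4) = D_3 × D_4 of order 6·8 = 48.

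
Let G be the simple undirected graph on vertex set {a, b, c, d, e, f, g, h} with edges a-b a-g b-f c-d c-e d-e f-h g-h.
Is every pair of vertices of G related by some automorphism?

G has two connected components, {a, b, f, g, h} and {c, d, e}; each is 2-regular, so G = C_5 ⊔ C_3. The orbit of a under Aut(G) is {a, b, f, g, h}, which does not contain c, so G is not vertex-transitive.

No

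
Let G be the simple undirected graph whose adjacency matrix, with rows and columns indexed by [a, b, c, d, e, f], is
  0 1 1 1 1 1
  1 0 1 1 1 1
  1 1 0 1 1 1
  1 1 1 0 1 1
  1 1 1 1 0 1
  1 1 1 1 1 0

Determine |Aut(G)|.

Every vertex has degree 5, so G is the complete graph K_6. Any permutation of the 6 vertices preserves K_6, so Aut(K_6) = S_6 of order 6! = 720.

720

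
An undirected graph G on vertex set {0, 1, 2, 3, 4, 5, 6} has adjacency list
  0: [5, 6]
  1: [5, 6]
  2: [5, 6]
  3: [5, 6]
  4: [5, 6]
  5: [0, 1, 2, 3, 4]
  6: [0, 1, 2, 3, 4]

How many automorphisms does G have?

240

The vertices split by degree into {5, 6} (degree 5) and {0, 1, 2, 3, 4} (degree 2); every edge runs between the two parts, so G is the complete bipartite graph K_{2,5}. The parts have unequal sizes, so no automorphism swaps them; each part is permuted independently, giving S_2 × S_5 of order 2!·5! = 240.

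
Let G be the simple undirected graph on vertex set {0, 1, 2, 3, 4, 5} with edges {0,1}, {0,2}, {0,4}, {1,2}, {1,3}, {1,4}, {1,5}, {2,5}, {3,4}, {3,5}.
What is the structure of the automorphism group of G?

Vertex 1 is the unique vertex of degree 5; the remaining 5 vertices each have degree 3 and induce a cycle, so G is the wheel on 6 vertices with hub 1. With the hub fixed, the remaining symmetry is that of the rim cycle C_5, giving the dihedral group D_5.

the dihedral group of order 10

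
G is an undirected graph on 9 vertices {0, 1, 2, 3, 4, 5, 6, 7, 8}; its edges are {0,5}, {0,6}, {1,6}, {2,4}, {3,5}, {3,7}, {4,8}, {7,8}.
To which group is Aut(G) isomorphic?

The degree sequence is [2, 1, 1, 2, 2, 2, 2, 2, 2]; the two degree-1 vertices 1 and 2 are the ends of a path, so G = P_9. The only nontrivial automorphism of a path is the end-to-end reflection, so Aut(G) ≅ Z_2.

C_2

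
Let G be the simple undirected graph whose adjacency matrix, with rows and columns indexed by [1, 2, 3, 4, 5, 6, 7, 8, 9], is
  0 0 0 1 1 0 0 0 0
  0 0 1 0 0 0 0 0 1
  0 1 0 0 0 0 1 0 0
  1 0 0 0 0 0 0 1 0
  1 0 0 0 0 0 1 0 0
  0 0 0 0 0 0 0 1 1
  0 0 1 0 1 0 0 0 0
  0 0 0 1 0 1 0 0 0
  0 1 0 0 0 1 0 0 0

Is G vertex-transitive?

Every vertex has degree 2 and the graph is connected, so G is the 9-cycle C_9. The automorphisms of the 9-cycle are exactly the symmetries of a regular 9-gon: the dihedral group D_9, |D_9| = 18. Under this action every vertex can be carried to every other, so G is vertex-transitive.

Yes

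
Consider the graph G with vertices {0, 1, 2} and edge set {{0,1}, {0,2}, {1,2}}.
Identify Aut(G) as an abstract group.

Every vertex has degree 2, so G is the complete graph K_3. Any permutation of the 3 vertices preserves K_3, so Aut(K_3) = S_3 of order 3! = 6.

S_3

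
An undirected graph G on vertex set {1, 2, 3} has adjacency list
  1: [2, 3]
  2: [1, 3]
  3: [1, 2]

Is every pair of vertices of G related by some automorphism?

Every vertex has degree 2, so G is the complete graph K_3. Any permutation of the 3 vertices preserves K_3, so Aut(K_3) = S_3 of order 3! = 6. This group acts transitively on the 3 vertices.

Yes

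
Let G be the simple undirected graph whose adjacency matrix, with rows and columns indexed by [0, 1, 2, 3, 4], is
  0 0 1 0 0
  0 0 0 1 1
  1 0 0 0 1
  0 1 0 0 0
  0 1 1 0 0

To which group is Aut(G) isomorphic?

The degree sequence is [1, 2, 2, 1, 2]; the two degree-1 vertices 0 and 3 are the ends of a path, so G = P_5. The only nontrivial automorphism of a path is the end-to-end reflection, so Aut(G) ≅ Z_2.

C_2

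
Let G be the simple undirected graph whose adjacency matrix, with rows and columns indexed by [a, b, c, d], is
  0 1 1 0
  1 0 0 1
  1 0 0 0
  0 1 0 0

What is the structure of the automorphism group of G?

The degree sequence is [2, 2, 1, 1]; the two degree-1 vertices c and d are the ends of a path, so G = P_4. A path has exactly one nontrivial symmetry — reversal — giving Aut(G) of order 2.

the cyclic group of order 2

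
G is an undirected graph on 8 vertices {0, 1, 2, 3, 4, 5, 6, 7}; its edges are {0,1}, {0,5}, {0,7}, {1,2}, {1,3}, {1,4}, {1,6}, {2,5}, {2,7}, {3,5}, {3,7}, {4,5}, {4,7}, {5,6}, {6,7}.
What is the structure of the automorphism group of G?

The vertices split by degree into {1, 5, 7} (degree 5) and {0, 2, 3, 4, 6} (degree 3); every edge runs between the two parts, so G is the complete bipartite graph K_{3,5}. Automorphisms preserve the bipartition setwise (since the parts differ in size) and act as S_5 × S_3 within it; |Aut| = 720.

S_5 × S_3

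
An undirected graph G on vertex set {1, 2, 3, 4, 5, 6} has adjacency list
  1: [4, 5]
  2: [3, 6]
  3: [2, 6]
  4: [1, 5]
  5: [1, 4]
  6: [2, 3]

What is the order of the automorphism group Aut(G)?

G has two connected components, {1, 4, 5} and {2, 3, 6}; each is 2-regular, so G = C_3 ⊔ C_3. With two isomorphic components, Aut(G) = Aut(C_3) ≀ S_2 = (D_3 × D_3) ⋊ Z_2: permute each cycle by D_3, then optionally swap the two cycles. Order 2·(2·3)² = 72.

72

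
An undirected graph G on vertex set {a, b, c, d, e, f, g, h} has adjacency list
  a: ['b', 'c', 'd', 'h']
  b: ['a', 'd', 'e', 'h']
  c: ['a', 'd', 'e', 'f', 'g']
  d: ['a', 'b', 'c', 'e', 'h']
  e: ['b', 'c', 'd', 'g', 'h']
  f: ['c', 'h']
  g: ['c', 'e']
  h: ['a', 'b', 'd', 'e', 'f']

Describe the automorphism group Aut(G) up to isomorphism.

The degree sequence is [4, 4, 5, 5, 5, 2, 2, 5]. Checking the degree-preserving permutations of the vertex set shows that none except the identity preserves every edge, so Aut(G) is trivial.

{e}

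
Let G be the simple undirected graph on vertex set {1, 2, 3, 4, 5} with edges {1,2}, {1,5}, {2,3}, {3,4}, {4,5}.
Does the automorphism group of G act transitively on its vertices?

Yes

Every vertex has degree 2 and the graph is connected, so G is the 5-cycle C_5. The automorphisms of the 5-cycle are exactly the symmetries of a regular 5-gon: the dihedral group D_5, |D_5| = 10. This group acts transitively on the 5 vertices.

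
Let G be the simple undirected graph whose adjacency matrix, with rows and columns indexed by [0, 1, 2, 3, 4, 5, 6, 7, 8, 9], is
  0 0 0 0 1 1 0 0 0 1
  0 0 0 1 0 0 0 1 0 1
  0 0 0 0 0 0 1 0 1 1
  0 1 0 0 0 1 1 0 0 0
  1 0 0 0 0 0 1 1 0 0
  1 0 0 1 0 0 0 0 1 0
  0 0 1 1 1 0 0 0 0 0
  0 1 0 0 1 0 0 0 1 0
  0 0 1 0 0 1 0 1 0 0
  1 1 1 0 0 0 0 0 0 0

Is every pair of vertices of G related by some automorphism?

G is 3-regular on 10 vertices with no triangles and no 4-cycles (girth 5): this is the Petersen graph. Viewing the Petersen graph as the Kneser graph K(5,2) — vertices are 2-subsets of {1,…,5}, edges join disjoint pairs — its automorphisms are exactly the permutations of the 5-element set, so Aut ≅ S_5 of order 120. This group acts transitively on the 10 vertices.

Yes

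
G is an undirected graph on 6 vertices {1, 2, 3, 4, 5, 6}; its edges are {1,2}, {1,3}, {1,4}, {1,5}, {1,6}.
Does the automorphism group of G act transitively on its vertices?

No

Vertex 1 is the only vertex of degree 5, so every automorphism fixes it; G is not vertex-transitive.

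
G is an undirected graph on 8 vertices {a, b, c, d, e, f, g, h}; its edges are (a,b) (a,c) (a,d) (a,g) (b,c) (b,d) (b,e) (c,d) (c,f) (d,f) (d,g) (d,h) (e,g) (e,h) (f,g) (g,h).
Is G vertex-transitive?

Vertex d is the only vertex of degree 6, so every automorphism fixes it; G is not vertex-transitive.

No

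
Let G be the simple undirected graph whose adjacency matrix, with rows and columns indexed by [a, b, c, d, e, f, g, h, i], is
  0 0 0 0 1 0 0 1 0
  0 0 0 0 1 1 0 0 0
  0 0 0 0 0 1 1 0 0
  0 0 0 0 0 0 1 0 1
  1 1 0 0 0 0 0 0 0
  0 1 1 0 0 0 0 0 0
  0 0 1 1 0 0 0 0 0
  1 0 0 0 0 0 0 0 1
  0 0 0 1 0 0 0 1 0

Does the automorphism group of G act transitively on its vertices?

G is 2-regular and connected on 9 vertices, i.e. the cycle C_9. The automorphisms of the 9-cycle are exactly the symmetries of a regular 9-gon: the dihedral group D_9, |D_9| = 18. Under this action every vertex can be carried to every other, so G is vertex-transitive.

Yes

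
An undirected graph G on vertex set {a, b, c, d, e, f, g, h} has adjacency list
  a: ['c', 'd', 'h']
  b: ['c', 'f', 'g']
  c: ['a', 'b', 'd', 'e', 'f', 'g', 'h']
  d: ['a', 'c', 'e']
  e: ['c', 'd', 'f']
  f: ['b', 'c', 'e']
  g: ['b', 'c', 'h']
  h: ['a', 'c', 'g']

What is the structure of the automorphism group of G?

D_7

Vertex c is the unique vertex of degree 7; the remaining 7 vertices each have degree 3 and induce a cycle, so G is the wheel on 8 vertices with hub c. With the hub fixed, the remaining symmetry is that of the rim cycle C_7, giving the dihedral group D_7.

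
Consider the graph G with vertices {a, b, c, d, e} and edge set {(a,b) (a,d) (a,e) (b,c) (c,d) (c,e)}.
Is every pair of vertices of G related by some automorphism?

Automorphisms preserve degree, but G has vertices of degree 2 and vertices of degree 3; no automorphism maps one to the other, so G is not vertex-transitive.

No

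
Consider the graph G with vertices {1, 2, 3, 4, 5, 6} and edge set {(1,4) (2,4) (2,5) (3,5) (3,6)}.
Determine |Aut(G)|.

2

The degree sequence is [1, 2, 2, 2, 2, 1]; the two degree-1 vertices 1 and 6 are the ends of a path, so G = P_6. The only nontrivial automorphism of a path is the end-to-end reflection, so Aut(G) ≅ Z_2.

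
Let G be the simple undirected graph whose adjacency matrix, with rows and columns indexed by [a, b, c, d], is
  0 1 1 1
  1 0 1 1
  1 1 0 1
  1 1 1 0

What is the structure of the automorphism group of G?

the symmetric group on 4 letters

All 4 vertices are pairwise adjacent: G = K_4. Any permutation of the 4 vertices preserves K_4, so Aut(K_4) = S_4 of order 4! = 24.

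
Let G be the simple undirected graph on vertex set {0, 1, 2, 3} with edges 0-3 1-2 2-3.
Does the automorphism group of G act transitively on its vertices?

No

Automorphisms preserve degree, but G has vertices of degree 1 and vertices of degree 2; no automorphism maps one to the other, so G is not vertex-transitive.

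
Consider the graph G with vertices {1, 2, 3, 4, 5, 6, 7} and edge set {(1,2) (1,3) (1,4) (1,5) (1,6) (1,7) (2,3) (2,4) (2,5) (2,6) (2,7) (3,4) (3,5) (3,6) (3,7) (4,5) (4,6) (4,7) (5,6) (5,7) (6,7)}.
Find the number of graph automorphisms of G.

5040

All 7 vertices are pairwise adjacent: G = K_7. Any permutation of the 7 vertices preserves K_7, so Aut(K_7) = S_7 of order 7! = 5040.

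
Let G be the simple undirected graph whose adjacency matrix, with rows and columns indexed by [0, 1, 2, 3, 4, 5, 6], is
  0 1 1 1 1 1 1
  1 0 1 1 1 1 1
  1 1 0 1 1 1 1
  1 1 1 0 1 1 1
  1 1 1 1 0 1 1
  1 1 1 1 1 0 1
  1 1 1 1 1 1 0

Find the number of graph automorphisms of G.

5040

Every vertex has degree 6, so G is the complete graph K_7. Every bijection on the vertex set is an automorphism of K_7; hence Aut(K_7) ≅ S_7, order 5040.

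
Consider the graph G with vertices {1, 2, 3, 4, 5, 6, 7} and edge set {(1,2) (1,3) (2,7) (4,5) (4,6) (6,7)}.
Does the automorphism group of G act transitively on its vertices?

No

Automorphisms preserve degree, but G has vertices of degree 1 and vertices of degree 2; no automorphism maps one to the other, so G is not vertex-transitive.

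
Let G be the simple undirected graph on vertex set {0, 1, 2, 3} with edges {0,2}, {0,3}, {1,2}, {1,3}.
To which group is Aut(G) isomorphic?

the dihedral group of order 8

G is 2-regular and bipartite on 2^2 = 4 vertices with girth 4; it is the hypercube graph Q_2. Aut(Q_2) consists of the signed permutations of the 2 coordinate axes: 2! permutations times 2^2 sign flips, so |Aut| = 2^2·2! = 8.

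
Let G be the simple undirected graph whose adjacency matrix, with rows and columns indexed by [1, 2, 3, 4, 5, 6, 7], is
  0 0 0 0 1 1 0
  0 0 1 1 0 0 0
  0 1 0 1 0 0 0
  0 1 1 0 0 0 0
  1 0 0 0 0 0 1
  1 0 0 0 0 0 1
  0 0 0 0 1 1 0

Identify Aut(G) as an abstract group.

G has two connected components, {1, 5, 6, 7} and {2, 3, 4}; each is 2-regular, so G = C_4 ⊔ C_3. The components are non-isomorphic (different sizes), so Aut(G) = Aut(C_4) × Aut(C_3) = D_4 × D_3 of order 8·6 = 48.

D_4 × D_3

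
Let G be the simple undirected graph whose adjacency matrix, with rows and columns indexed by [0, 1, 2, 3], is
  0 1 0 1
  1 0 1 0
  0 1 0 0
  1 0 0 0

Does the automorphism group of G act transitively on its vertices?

Automorphisms preserve degree, but G has vertices of degree 1 and vertices of degree 2; no automorphism maps one to the other, so G is not vertex-transitive.

No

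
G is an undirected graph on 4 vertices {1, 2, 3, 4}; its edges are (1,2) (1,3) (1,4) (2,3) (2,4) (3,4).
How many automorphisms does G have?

24

Every vertex has degree 3, so G is the complete graph K_4. Any permutation of the 4 vertices preserves K_4, so Aut(K_4) = S_4 of order 4! = 24.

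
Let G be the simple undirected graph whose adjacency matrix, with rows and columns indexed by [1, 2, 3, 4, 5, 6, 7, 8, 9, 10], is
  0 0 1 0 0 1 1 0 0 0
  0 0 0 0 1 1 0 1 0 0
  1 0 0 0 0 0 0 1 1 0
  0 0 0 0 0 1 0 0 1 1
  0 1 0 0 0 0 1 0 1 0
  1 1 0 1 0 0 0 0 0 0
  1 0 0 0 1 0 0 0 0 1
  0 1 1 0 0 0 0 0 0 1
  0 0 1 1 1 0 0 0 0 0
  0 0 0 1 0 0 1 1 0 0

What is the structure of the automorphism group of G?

the symmetric group S_5

G is 3-regular on 10 vertices with no triangles and no 4-cycles (girth 5): this is the Petersen graph. Viewing the Petersen graph as the Kneser graph K(5,2) — vertices are 2-subsets of {1,…,5}, edges join disjoint pairs — its automorphisms are exactly the permutations of the 5-element set, so Aut ≅ S_5 of order 120.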